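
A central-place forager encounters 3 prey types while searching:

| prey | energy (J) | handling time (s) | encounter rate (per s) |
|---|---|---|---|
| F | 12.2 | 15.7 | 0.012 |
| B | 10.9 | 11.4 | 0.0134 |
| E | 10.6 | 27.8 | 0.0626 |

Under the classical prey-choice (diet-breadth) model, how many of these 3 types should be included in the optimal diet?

3

Rank by E/h (J/s): B 0.956, F 0.777, E 0.381. Include each in turn until the next type's E/h falls below the running intake rate.
Rate on top 1: 0.1267. F: 0.777 > 0.1267 → include.
Rate on top 2: 0.2181. E: 0.381 > 0.2181 → include.
Optimal diet: B, F, E — 3 of 3 types.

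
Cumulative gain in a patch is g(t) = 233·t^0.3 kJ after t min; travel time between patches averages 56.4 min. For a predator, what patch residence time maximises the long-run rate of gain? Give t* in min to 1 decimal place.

Optimal t* satisfies g'(t*) = g(t*)/(T + t*).
g'(t) = 0.3·233·t^-0.7. Setting 0.3·233·t^-0.7 = 233·t^0.3/(56.4+t) gives 0.3(56.4+t) = t, so 0.70·t = 0.3×56.4.
t* = 0.3×56.4/0.70 = 24.17 min.

24.2 min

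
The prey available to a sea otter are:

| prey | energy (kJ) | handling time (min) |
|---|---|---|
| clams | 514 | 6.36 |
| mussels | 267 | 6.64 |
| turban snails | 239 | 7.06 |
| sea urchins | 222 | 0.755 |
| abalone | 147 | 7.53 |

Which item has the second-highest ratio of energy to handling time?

clams

Profitability E/h (kJ/min): clams = 514/6.36 = 80.8, mussels = 267/6.64 = 40.2, turban snails = 239/7.06 = 33.9, sea urchins = 222/0.755 = 294, abalone = 147/7.53 = 19.5.
Ranked: sea urchins > clams > mussels > turban snails > abalone.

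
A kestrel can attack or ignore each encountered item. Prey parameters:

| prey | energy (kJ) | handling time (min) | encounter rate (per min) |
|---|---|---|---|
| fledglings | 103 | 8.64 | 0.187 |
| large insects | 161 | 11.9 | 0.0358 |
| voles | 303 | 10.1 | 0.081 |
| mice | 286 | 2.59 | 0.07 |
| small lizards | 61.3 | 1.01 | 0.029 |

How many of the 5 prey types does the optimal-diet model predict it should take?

Profitabilities (E/h, kJ/min): mice 110, small lizards 60.7, voles 30, large insects 13.5, fledglings 11.9. Add prey in this order while the next type's profitability exceeds the intake rate on those already taken.
Rate on top 1: 16.95. small lizards: 60.7 > 16.95 → include.
Rate on top 2: 18.01. voles: 30 > 18.01 → include.
Rate on top 3: 22.84. large insects: 13.5 < 22.84 → exclude; stop.
Optimal diet: mice, small lizards, voles — 3 of 5 types.

3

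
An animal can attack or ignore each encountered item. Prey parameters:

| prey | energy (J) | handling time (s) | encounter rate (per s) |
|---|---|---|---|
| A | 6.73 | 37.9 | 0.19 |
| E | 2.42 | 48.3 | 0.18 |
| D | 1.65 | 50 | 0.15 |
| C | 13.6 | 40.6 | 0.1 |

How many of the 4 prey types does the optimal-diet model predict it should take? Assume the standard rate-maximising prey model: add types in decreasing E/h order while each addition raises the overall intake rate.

Rank by E/h (J/s): C 0.335, A 0.178, E 0.0501, D 0.033. Include each in turn until the next type's E/h falls below the running intake rate.
Rate on top 1: 0.2688. A: 0.178 < 0.2688 → exclude; stop.
Optimal diet: C — 1 of 4 types.

1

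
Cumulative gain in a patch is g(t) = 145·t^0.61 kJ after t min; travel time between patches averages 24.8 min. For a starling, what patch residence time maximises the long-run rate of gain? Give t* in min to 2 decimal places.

Maximise g(t)/(T+t): set derivative to zero → g'(t)(T+t) = g(t).
g'(t) = 0.61·145·t^-0.39. Setting 0.61·145·t^-0.39 = 145·t^0.61/(24.8+t) gives 0.61(24.8+t) = t, so 0.39·t = 0.61×24.8.
t* = 0.61×24.8/0.39 = 38.79 min.

38.79 min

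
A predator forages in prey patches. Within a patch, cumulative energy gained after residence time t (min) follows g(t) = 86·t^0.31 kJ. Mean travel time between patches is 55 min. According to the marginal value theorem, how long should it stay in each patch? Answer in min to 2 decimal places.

24.71 min

Maximise g(t)/(T+t): set derivative to zero → g'(t)(T+t) = g(t).
g'(t) = 0.31·86·t^-0.69. Setting 0.31·86·t^-0.69 = 86·t^0.31/(55+t) gives 0.31(55+t) = t, so 0.69·t = 0.31×55.
t* = 0.31×55/0.69 = 24.71 min.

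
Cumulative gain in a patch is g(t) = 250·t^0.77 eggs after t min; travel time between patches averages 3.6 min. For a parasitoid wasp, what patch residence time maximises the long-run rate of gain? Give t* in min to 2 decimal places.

Maximise g(t)/(T+t): set derivative to zero → g'(t)(T+t) = g(t).
g'(t) = 0.77·250·t^-0.23. Setting 0.77·250·t^-0.23 = 250·t^0.77/(3.6+t) gives 0.77(3.6+t) = t, so 0.23·t = 0.77×3.6.
t* = 0.77×3.6/0.23 = 12.05 min.

12.05 min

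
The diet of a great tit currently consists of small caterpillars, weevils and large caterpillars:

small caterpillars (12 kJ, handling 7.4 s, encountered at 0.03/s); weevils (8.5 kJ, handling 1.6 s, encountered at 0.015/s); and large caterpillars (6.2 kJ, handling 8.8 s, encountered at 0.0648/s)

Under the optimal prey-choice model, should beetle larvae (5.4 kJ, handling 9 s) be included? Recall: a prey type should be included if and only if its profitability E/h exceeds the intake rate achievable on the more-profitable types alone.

Yes

Intake rate on the current diet: R = (0.03×12 + 0.015×8.5 + 0.0648×6.2) / (1 + 0.03×7.4 + 0.015×1.6 + 0.0648×8.8) = 0.8893/1.816 = 0.4896 kJ/s.
beetle larvae: E/h = 5.4/9 = 0.6 kJ/s.
0.6 > 0.4896, so adding beetle larvae raises the average — include it.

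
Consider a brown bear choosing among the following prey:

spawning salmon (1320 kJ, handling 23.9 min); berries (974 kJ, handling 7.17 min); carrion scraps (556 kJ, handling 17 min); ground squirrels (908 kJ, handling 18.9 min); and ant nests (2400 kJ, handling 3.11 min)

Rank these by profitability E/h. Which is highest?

In descending order of E/h:
ant nests: 2400/3.11 = 772 kJ/min
berries: 974/7.17 = 136 kJ/min
spawning salmon: 1320/23.9 = 55.2 kJ/min
ground squirrels: 908/18.9 = 48 kJ/min
carrion scraps: 556/17 = 32.7 kJ/min

ant nests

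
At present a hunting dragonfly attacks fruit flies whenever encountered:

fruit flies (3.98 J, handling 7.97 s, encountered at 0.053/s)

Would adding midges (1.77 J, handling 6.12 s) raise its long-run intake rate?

Intake rate on the current diet: R = (0.053×3.98) / (1 + 0.053×7.97) = 0.2109/1.422 = 0.1483 J/s.
Profitability of midges: 1.77/6.12 = 0.2892 J/s.
0.2892 > 0.1483, so adding midges raises the average — include it.

Yes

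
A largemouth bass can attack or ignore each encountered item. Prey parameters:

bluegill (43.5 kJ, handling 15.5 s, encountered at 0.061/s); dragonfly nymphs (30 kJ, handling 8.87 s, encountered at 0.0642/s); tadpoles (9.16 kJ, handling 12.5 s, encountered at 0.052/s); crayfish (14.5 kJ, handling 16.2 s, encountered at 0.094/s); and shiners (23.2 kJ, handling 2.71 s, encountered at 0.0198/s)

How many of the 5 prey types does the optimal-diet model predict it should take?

Profitabilities (E/h, kJ/s): shiners 8.56, dragonfly nymphs 3.38, bluegill 2.81, crayfish 0.895, tadpoles 0.733. Add prey in this order while the next type's profitability exceeds the intake rate on those already taken.
Rate on top 1: 0.436. dragonfly nymphs: 3.38 > 0.436 → include.
Rate on top 2: 1.47. bluegill: 2.81 > 1.47 → include.
Rate on top 3: 1.962. crayfish: 0.895 < 1.962 → exclude; stop.
Optimal diet: shiners, dragonfly nymphs, bluegill — 3 of 5 types.

3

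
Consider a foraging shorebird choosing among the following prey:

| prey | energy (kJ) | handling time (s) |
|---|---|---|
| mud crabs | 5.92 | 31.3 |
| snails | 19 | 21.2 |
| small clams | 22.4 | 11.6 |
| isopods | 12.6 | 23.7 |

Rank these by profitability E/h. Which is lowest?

Profitability E/h (kJ/s): mud crabs = 5.92/31.3 = 0.189, snails = 19/21.2 = 0.896, small clams = 22.4/11.6 = 1.93, isopods = 12.6/23.7 = 0.532.
Ranked: small clams > snails > isopods > mud crabs.

mud crabs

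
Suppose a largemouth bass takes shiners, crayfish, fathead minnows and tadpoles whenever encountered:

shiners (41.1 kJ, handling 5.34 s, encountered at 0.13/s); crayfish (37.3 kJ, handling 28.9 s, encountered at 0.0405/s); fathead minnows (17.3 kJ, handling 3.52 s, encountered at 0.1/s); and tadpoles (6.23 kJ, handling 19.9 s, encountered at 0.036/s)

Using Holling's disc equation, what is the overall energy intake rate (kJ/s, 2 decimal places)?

Energy encountered per unit search time: 0.13×41.1 + 0.0405×37.3 + 0.1×17.3 + 0.036×6.23 = 8.808 kJ/s.
Handling time per unit search time: 0.13×5.34 + 0.0405×28.9 + 0.1×3.52 + 0.036×19.9 = 2.933.
Rate = 8.808/(1 + 2.933) = 2.239 kJ/s.

2.24 kJ/s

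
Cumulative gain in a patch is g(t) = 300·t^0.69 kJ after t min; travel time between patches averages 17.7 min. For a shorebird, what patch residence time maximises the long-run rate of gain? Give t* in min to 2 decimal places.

By the marginal value theorem, leave when the instantaneous gain rate g'(t) equals the habitat-wide average g(t)/(T + t).
g'(t) = 0.69·300·t^-0.31. Setting 0.69·300·t^-0.31 = 300·t^0.69/(17.7+t) gives 0.69(17.7+t) = t, so 0.31·t = 0.69×17.7.
t* = 0.69×17.7/0.31 = 39.4 min.

39.40 min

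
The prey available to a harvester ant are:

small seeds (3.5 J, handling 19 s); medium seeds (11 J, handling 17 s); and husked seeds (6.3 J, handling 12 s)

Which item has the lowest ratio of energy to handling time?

small seeds

In descending order of E/h:
medium seeds: 11/17 = 0.647 J/s
husked seeds: 6.3/12 = 0.525 J/s
small seeds: 3.5/19 = 0.184 J/s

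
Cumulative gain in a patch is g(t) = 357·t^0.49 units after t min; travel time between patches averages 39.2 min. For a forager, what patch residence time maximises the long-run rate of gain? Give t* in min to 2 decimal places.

37.66 min

Optimal t* satisfies g'(t*) = g(t*)/(T + t*).
g'(t) = 0.49·357·t^-0.51. Setting 0.49·357·t^-0.51 = 357·t^0.49/(39.2+t) gives 0.49(39.2+t) = t, so 0.51·t = 0.49×39.2.
t* = 0.49×39.2/0.51 = 37.66 min.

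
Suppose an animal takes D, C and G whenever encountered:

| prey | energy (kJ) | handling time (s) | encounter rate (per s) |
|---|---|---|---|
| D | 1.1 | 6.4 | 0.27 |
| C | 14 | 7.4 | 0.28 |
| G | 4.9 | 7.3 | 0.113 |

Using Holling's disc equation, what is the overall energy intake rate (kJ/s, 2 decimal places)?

Energy encountered per unit search time: 0.27×1.1 + 0.28×14 + 0.113×4.9 = 4.771 kJ/s.
Handling time per unit search time: 0.27×6.4 + 0.28×7.4 + 0.113×7.3 = 4.625.
Rate = 4.771/(1 + 4.625) = 0.8481 kJ/s.

0.85 kJ/s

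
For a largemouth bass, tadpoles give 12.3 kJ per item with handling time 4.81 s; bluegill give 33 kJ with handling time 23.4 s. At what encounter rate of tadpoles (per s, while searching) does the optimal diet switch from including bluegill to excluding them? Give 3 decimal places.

0.256 per s

Drop bluegill once their profitability E₂/h₂ falls below the rate achievable on tadpoles alone: E₂/h₂ = λE₁/(1 + λh₁).
Solve for λ: λE₁h₂ = E₂(1 + λh₁) → λ(E₁h₂ − E₂h₁) = E₂ → λ = E₂/(E₁h₂ − E₂h₁).
λ = 33/(12.3×23.4 − 33×4.81) = 33/129.1 = 0.2556 per s.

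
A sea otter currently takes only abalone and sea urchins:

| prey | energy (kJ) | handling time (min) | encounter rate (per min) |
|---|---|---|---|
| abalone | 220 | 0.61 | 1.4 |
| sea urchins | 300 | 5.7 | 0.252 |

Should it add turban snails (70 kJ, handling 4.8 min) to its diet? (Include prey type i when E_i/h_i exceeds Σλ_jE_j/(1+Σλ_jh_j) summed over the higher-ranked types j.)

On abalone and sea urchins alone, R = ΣλE/(1+Σλh) = 383.6/3.29 = 116.6 kJ/min.
Profitability of turban snails: 70/4.8 = 14.58 kJ/min.
14.58 < 116.6, so adding turban snails would lower the average — exclude it.

No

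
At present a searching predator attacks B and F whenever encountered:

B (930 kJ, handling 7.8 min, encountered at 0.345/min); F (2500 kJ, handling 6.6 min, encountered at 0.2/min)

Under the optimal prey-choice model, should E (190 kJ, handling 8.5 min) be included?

No

Current rate: (0.345×930 + 0.2×2500)/(1 + 0.345×7.8 + 0.2×6.6) = 163.8 kJ/min.
Profitability of E: 190/8.5 = 22.35 kJ/min.
22.35 < 163.8, so adding E would lower the average — exclude it.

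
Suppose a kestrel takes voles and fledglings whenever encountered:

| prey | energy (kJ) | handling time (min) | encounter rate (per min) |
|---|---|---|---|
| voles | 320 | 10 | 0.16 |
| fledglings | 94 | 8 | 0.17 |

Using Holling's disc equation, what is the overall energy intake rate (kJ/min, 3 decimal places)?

16.965 kJ/min

R = (0.16×320 + 0.17×94) / (1 + 0.16×10 + 0.17×8) = 67.18/3.96 = 16.96 kJ/min.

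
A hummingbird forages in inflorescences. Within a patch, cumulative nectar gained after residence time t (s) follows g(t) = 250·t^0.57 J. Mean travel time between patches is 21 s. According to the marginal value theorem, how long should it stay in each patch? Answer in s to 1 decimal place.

27.8 s

By the marginal value theorem, leave when the instantaneous gain rate g'(t) equals the habitat-wide average g(t)/(T + t).
g'(t) = 0.57·250·t^-0.43. Setting 0.57·250·t^-0.43 = 250·t^0.57/(21+t) gives 0.57(21+t) = t, so 0.43·t = 0.57×21.
t* = 0.57×21/0.43 = 27.84 s.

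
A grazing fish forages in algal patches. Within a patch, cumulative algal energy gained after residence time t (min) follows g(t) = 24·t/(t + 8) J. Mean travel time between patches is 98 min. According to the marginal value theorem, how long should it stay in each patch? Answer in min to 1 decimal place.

28.0 min

Optimal t* satisfies g'(t*) = g(t*)/(T + t*).
g'(t) = 24·8/(t + 8)². Setting 24·8/(t+8)² = 24t/[(t+8)(98+t)] gives 8(98+t) = t(t+8), so t² = 8×98 = 784.
t* = √784 = 28 min.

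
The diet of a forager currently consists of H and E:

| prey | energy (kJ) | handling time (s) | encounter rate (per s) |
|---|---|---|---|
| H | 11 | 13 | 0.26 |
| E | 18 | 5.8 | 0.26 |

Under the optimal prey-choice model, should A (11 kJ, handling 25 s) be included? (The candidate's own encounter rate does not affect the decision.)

No

On H and E alone, R = ΣλE/(1+Σλh) = 7.54/5.888 = 1.281 kJ/s.
A: E/h = 11/25 = 0.44 kJ/s.
Since 0.44 < R, time spent handling A is better spent searching.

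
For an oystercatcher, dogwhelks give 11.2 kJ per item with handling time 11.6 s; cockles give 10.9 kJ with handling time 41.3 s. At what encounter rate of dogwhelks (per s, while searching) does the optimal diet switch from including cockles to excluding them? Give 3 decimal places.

Drop cockles once their profitability E₂/h₂ falls below the rate achievable on dogwhelks alone: E₂/h₂ = λE₁/(1 + λh₁).
Solve for λ: λE₁h₂ = E₂(1 + λh₁) → λ(E₁h₂ − E₂h₁) = E₂ → λ = E₂/(E₁h₂ − E₂h₁).
λ = 10.9/(11.2×41.3 − 10.9×11.6) = 10.9/336.1 = 0.03243 per s.

0.032 per s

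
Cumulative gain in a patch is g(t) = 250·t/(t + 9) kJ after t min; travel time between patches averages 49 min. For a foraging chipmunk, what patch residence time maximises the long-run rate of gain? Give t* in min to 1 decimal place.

21.0 min

Maximise g(t)/(T+t): set derivative to zero → g'(t)(T+t) = g(t).
g'(t) = 250·9/(t + 9)². Setting 250·9/(t+9)² = 250t/[(t+9)(49+t)] gives 9(49+t) = t(t+9), so t² = 9×49 = 441.
t* = √441 = 21 min.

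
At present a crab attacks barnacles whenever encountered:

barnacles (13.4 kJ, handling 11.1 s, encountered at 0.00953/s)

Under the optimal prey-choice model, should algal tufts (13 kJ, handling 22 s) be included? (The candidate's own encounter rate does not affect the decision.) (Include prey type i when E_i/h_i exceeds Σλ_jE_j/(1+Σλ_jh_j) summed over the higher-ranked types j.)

Current rate: (0.00953×13.4)/(1 + 0.00953×11.1) = 0.1155 kJ/s.
Profitability of algal tufts: 13/22 = 0.5909 kJ/s.
0.5909 > 0.1155, so adding algal tufts raises the average — include it.

Yes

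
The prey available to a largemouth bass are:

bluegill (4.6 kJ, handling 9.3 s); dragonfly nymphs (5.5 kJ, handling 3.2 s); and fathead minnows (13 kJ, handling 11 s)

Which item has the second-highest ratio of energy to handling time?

fathead minnows

In descending order of E/h:
dragonfly nymphs: 5.5/3.2 = 1.72 kJ/s
fathead minnows: 13/11 = 1.18 kJ/s
bluegill: 4.6/9.3 = 0.495 kJ/s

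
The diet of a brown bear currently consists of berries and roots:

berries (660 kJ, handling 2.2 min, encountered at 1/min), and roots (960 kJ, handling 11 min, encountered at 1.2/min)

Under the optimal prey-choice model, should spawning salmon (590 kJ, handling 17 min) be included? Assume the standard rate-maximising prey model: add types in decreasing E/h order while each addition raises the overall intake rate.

Current rate: (1×660 + 1.2×960)/(1 + 1×2.2 + 1.2×11) = 110.5 kJ/min.
Profitability of spawning salmon: 590/17 = 34.71 kJ/min.
34.71 < 110.5, so adding spawning salmon would lower the average — exclude it.

No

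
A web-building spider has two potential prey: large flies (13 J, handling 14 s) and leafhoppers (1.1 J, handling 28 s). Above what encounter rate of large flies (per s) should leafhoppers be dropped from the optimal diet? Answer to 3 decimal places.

0.003 per s

The zero-one rule: include leafhoppers iff E₂/h₂ > λE₁/(1+λh₁). Equality gives the switch point.
λE₁h₂ = E₂ + λE₂h₁ ⇒ λ = E₂/(E₁h₂ − E₂h₁) = 1.1/(364 − 15.4) = 0.003155 per s.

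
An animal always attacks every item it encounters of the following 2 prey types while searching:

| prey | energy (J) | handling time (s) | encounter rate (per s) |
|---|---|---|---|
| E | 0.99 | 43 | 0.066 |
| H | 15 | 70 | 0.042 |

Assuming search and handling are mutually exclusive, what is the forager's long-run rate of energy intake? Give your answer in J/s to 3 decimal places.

R = Σλ_iE_i / (1 + Σλ_ih_i)
Numerator: 0.066×0.99 + 0.042×15 = 0.6953
Denominator: 1 + 0.066×43 + 0.042×70 = 6.778
R = 0.6953/6.778 = 0.1026 J/s

0.103 J/s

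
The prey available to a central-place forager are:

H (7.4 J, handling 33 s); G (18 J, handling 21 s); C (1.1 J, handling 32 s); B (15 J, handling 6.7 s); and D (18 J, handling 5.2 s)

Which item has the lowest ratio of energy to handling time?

Profitability E/h (J/s): H = 7.4/33 = 0.224, G = 18/21 = 0.857, C = 1.1/32 = 0.0344, B = 15/6.7 = 2.24, D = 18/5.2 = 3.46.
Ranked: D > B > G > H > C.

C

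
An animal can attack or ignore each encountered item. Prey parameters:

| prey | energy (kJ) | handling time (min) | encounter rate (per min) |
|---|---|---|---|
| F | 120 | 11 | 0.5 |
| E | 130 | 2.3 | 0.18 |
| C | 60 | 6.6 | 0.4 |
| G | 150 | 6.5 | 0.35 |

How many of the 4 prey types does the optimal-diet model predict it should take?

Rank by E/h (kJ/min): E 56.5, G 23.1, F 10.9, C 9.09. Include each in turn until the next type's E/h falls below the running intake rate.
Rate on top 1: 16.55. G: 23.1 > 16.55 → include.
Rate on top 2: 20.57. F: 10.9 < 20.57 → exclude; stop.
Optimal diet: E, G — 2 of 4 types.

2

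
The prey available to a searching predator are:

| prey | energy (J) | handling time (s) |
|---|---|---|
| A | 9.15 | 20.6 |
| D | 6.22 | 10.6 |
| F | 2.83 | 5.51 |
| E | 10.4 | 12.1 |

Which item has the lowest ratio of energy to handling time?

In descending order of E/h:
E: 10.4/12.1 = 0.86 J/s
D: 6.22/10.6 = 0.587 J/s
F: 2.83/5.51 = 0.514 J/s
A: 9.15/20.6 = 0.444 J/s

A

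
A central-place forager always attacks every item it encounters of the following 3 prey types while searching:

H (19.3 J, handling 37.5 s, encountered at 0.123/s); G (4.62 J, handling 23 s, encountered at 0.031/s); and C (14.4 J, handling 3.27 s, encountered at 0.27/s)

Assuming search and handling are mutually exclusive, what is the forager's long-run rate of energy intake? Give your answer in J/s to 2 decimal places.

Energy encountered per unit search time: 0.123×19.3 + 0.031×4.62 + 0.27×14.4 = 6.405 J/s.
Handling time per unit search time: 0.123×37.5 + 0.031×23 + 0.27×3.27 = 6.208.
Rate = 6.405/(1 + 6.208) = 0.8886 J/s.

0.89 J/s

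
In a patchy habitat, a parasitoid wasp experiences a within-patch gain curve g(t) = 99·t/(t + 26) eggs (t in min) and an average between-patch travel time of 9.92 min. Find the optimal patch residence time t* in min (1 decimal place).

Maximise g(t)/(T+t): set derivative to zero → g'(t)(T+t) = g(t).
g'(t) = 99·26/(t + 26)². Setting 99·26/(t+26)² = 99t/[(t+26)(9.92+t)] gives 26(9.92+t) = t(t+26), so t² = 26×9.92 = 257.9.
t* = √257.9 = 16.06 min.

16.1 min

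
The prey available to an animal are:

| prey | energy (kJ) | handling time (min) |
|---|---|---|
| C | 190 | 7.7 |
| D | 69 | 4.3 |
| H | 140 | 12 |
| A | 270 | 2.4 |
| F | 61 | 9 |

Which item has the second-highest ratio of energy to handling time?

In descending order of E/h:
A: 270/2.4 = 112 kJ/min
C: 190/7.7 = 24.7 kJ/min
D: 69/4.3 = 16 kJ/min
H: 140/12 = 11.7 kJ/min
F: 61/9 = 6.78 kJ/min

C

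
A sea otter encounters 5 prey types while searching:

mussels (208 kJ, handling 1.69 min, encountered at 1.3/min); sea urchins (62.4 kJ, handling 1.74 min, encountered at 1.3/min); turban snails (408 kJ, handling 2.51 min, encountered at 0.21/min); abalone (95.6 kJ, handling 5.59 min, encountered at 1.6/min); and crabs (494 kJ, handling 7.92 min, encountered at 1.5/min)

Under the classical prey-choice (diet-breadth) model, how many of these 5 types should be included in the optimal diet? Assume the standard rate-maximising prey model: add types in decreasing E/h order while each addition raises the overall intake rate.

2

Rank by E/h (kJ/min): turban snails 163, mussels 123, crabs 62.4, sea urchins 35.9, abalone 17.1. Include each in turn until the next type's E/h falls below the running intake rate.
Rate on top 1: 56.11. mussels: 123 > 56.11 → include.
Rate on top 2: 95.62. crabs: 62.4 < 95.62 → exclude; stop.
Optimal diet: turban snails, mussels — 2 of 5 types.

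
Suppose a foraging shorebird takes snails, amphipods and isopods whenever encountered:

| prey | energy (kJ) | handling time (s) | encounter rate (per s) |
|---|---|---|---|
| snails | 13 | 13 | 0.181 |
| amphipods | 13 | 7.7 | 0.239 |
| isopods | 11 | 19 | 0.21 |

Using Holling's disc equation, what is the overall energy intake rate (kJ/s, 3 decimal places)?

R = (0.181×13 + 0.239×13 + 0.21×11) / (1 + 0.181×13 + 0.239×7.7 + 0.21×19) = 7.77/9.183 = 0.8461 kJ/s.

0.846 kJ/s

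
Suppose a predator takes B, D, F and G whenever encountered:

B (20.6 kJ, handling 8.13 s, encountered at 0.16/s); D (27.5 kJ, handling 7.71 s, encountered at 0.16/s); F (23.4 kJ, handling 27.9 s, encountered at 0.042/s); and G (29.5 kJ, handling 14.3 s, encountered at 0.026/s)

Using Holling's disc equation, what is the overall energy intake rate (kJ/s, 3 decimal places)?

R = (0.16×20.6 + 0.16×27.5 + 0.042×23.4 + 0.026×29.5) / (1 + 0.16×8.13 + 0.16×7.71 + 0.042×27.9 + 0.026×14.3) = 9.446/5.078 = 1.86 kJ/s.

1.860 kJ/s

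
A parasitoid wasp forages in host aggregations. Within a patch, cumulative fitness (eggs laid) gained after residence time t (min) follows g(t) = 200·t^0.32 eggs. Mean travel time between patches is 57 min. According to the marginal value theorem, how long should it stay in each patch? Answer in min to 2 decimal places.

26.82 min

By the marginal value theorem, leave when the instantaneous gain rate g'(t) equals the habitat-wide average g(t)/(T + t).
g'(t) = 0.32·200·t^-0.68. Setting 0.32·200·t^-0.68 = 200·t^0.32/(57+t) gives 0.32(57+t) = t, so 0.68·t = 0.32×57.
t* = 0.32×57/0.68 = 26.82 min.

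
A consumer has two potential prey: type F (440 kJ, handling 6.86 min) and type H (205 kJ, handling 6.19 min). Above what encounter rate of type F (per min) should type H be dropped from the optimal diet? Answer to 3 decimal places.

0.156 per min

Drop type H once their profitability E₂/h₂ falls below the rate achievable on type F alone: E₂/h₂ = λE₁/(1 + λh₁).
Solve for λ: λE₁h₂ = E₂(1 + λh₁) → λ(E₁h₂ − E₂h₁) = E₂ → λ = E₂/(E₁h₂ − E₂h₁).
λ = 205/(440×6.19 − 205×6.86) = 205/1317 = 0.1556 per min.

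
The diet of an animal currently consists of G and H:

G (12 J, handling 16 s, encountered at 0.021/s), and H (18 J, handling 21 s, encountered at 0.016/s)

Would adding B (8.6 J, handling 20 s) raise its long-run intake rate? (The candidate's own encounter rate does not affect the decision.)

Yes

Current rate: (0.021×12 + 0.016×18)/(1 + 0.021×16 + 0.016×21) = 0.323 J/s.
Profitability of B: 8.6/20 = 0.43 J/s.
0.43 > 0.323, so adding B raises the average — include it.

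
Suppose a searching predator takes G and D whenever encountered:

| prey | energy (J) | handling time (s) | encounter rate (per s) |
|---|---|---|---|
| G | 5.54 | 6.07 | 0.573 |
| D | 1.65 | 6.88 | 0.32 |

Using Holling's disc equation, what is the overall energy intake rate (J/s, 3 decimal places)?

0.554 J/s

R = Σλ_iE_i / (1 + Σλ_ih_i)
Numerator: 0.573×5.54 + 0.32×1.65 = 3.702
Denominator: 1 + 0.573×6.07 + 0.32×6.88 = 6.68
R = 3.702/6.68 = 0.5543 J/s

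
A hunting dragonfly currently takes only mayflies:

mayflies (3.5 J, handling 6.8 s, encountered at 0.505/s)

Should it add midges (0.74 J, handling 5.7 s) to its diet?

No

Intake rate on the current diet: R = (0.505×3.5) / (1 + 0.505×6.8) = 1.768/4.434 = 0.3986 J/s.
midges: E/h = 0.74/5.7 = 0.1298 J/s.
Since 0.1298 < R, time spent handling midges is better spent searching.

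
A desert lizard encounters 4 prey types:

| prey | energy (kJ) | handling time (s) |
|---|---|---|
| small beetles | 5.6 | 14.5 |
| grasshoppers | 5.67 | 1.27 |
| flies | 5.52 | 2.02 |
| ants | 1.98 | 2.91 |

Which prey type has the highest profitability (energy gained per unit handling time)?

grasshoppers

Profitability E/h (kJ/s): small beetles = 5.6/14.5 = 0.386, grasshoppers = 5.67/1.27 = 4.46, flies = 5.52/2.02 = 2.73, ants = 1.98/2.91 = 0.68.
Ranked: grasshoppers > flies > ants > small beetles.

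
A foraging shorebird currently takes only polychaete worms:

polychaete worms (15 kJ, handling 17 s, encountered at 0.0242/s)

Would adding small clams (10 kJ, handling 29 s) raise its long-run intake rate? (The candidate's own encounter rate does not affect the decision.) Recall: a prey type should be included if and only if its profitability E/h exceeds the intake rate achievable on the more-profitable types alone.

On polychaete worms alone, R = ΣλE/(1+Σλh) = 0.363/1.411 = 0.2572 kJ/s.
small clams: E/h = 10/29 = 0.3448 kJ/s.
Since 0.3448 > R, including small clams increases the long-run rate.

Yes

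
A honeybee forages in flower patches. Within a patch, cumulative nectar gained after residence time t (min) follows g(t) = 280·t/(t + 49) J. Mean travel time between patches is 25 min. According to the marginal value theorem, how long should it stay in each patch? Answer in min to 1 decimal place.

Maximise g(t)/(T+t): set derivative to zero → g'(t)(T+t) = g(t).
g'(t) = 280·49/(t + 49)². Setting 280·49/(t+49)² = 280t/[(t+49)(25+t)] gives 49(25+t) = t(t+49), so t² = 49×25 = 1225.
t* = √1225 = 35 min.

35.0 min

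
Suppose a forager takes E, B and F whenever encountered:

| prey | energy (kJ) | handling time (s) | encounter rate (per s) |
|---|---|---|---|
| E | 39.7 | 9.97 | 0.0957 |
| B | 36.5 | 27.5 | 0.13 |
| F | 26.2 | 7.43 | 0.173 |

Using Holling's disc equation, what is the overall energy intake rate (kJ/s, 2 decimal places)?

1.92 kJ/s

R = (0.0957×39.7 + 0.13×36.5 + 0.173×26.2) / (1 + 0.0957×9.97 + 0.13×27.5 + 0.173×7.43) = 13.08/6.815 = 1.919 kJ/s.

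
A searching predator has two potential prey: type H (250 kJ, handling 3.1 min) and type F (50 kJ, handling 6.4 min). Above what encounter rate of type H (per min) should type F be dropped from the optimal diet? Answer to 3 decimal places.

0.035 per min

The zero-one rule: include type F iff E₂/h₂ > λE₁/(1+λh₁). Equality gives the switch point.
λE₁h₂ = E₂ + λE₂h₁ ⇒ λ = E₂/(E₁h₂ − E₂h₁) = 50/(1600 − 155) = 0.0346 per min.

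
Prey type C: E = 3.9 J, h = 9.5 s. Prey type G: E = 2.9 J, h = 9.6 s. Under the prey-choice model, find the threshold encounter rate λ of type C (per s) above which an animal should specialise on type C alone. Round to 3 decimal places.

0.293 per s

Drop type G once their profitability E₂/h₂ falls below the rate achievable on type C alone: E₂/h₂ = λE₁/(1 + λh₁).
Solve for λ: λE₁h₂ = E₂(1 + λh₁) → λ(E₁h₂ − E₂h₁) = E₂ → λ = E₂/(E₁h₂ − E₂h₁).
λ = 2.9/(3.9×9.6 − 2.9×9.5) = 2.9/9.89 = 0.2932 per s.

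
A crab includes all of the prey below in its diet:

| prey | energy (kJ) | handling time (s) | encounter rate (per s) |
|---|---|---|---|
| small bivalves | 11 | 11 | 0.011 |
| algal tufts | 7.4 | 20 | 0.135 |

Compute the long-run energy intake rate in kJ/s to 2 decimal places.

0.29 kJ/s

Energy encountered per unit search time: 0.011×11 + 0.135×7.4 = 1.12 kJ/s.
Handling time per unit search time: 0.011×11 + 0.135×20 = 2.821.
Rate = 1.12/(1 + 2.821) = 0.2931 kJ/s.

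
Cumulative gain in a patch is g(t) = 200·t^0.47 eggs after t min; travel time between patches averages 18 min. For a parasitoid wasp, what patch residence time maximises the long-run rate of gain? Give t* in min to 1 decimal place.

By the marginal value theorem, leave when the instantaneous gain rate g'(t) equals the habitat-wide average g(t)/(T + t).
g'(t) = 0.47·200·t^-0.53. Setting 0.47·200·t^-0.53 = 200·t^0.47/(18+t) gives 0.47(18+t) = t, so 0.53·t = 0.47×18.
t* = 0.47×18/0.53 = 15.96 min.

16.0 min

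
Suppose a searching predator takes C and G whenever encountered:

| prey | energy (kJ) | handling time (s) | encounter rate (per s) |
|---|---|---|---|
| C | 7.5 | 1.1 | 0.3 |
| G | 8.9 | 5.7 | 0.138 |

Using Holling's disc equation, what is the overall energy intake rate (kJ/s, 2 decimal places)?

1.64 kJ/s

R = Σλ_iE_i / (1 + Σλ_ih_i)
Numerator: 0.3×7.5 + 0.138×8.9 = 3.478
Denominator: 1 + 0.3×1.1 + 0.138×5.7 = 2.117
R = 3.478/2.117 = 1.643 kJ/s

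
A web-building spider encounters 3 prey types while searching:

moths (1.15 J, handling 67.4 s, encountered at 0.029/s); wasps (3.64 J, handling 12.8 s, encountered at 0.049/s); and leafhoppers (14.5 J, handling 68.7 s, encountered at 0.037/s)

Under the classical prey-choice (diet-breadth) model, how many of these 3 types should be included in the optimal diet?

Rank by E/h (J/s): wasps 0.284, leafhoppers 0.211, moths 0.0171. Include each in turn until the next type's E/h falls below the running intake rate.
Rate on top 1: 0.1096. leafhoppers: 0.211 > 0.1096 → include.
Rate on top 2: 0.1715. moths: 0.0171 < 0.1715 → exclude; stop.
Optimal diet: wasps, leafhoppers — 2 of 3 types.

2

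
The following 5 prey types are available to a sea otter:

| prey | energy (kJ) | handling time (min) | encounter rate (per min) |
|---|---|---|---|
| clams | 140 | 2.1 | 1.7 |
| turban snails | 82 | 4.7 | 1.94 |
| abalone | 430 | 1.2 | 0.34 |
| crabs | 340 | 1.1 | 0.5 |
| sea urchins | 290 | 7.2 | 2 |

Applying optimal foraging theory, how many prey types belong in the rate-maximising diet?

2

Profitabilities (E/h, kJ/min): abalone 358, crabs 309, clams 66.7, sea urchins 40.3, turban snails 17.4. Add prey in this order while the next type's profitability exceeds the intake rate on those already taken.
Rate on top 1: 103.8. crabs: 309 > 103.8 → include.
Rate on top 2: 161.5. clams: 66.7 < 161.5 → exclude; stop.
Optimal diet: abalone, crabs — 2 of 5 types.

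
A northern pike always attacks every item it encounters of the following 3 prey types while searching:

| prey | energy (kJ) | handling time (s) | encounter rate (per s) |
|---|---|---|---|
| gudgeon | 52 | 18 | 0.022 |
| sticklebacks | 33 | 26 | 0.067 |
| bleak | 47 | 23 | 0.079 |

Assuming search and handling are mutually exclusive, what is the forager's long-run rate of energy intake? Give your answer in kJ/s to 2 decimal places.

Energy encountered per unit search time: 0.022×52 + 0.067×33 + 0.079×47 = 7.068 kJ/s.
Handling time per unit search time: 0.022×18 + 0.067×26 + 0.079×23 = 3.955.
Rate = 7.068/(1 + 3.955) = 1.426 kJ/s.

1.43 kJ/s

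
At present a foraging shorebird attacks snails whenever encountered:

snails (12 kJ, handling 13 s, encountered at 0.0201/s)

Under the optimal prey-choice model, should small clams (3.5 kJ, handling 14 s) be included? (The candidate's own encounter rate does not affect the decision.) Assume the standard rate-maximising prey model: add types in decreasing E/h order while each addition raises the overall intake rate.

Current rate: (0.0201×12)/(1 + 0.0201×13) = 0.1912 kJ/s.
Profitability of small clams: 3.5/14 = 0.25 kJ/s.
Since 0.25 > R, including small clams increases the long-run rate.

Yes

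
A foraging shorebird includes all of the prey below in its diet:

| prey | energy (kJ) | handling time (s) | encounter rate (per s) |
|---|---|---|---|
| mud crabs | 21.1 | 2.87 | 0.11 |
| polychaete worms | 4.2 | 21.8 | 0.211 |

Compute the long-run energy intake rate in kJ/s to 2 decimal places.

R = Σλ_iE_i / (1 + Σλ_ih_i)
Numerator: 0.11×21.1 + 0.211×4.2 = 3.207
Denominator: 1 + 0.11×2.87 + 0.211×21.8 = 5.915
R = 3.207/5.915 = 0.5422 kJ/s

0.54 kJ/s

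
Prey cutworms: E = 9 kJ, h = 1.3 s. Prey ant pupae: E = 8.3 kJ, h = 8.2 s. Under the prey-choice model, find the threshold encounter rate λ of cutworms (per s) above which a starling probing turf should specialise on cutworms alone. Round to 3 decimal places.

0.132 per s

Drop ant pupae once their profitability E₂/h₂ falls below the rate achievable on cutworms alone: E₂/h₂ = λE₁/(1 + λh₁).
Solve for λ: λE₁h₂ = E₂(1 + λh₁) → λ(E₁h₂ − E₂h₁) = E₂ → λ = E₂/(E₁h₂ − E₂h₁).
λ = 8.3/(9×8.2 − 8.3×1.3) = 8.3/63.01 = 0.1317 per s.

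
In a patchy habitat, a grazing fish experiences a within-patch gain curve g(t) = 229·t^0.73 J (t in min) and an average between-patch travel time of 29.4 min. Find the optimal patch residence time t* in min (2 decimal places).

By the marginal value theorem, leave when the instantaneous gain rate g'(t) equals the habitat-wide average g(t)/(T + t).
g'(t) = 0.73·229·t^-0.27. Setting 0.73·229·t^-0.27 = 229·t^0.73/(29.4+t) gives 0.73(29.4+t) = t, so 0.27·t = 0.73×29.4.
t* = 0.73×29.4/0.27 = 79.49 min.

79.49 min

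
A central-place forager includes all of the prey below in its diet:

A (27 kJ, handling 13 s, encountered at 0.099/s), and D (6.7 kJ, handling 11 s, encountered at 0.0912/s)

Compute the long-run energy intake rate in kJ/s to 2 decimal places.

1.00 kJ/s

R = (0.099×27 + 0.0912×6.7) / (1 + 0.099×13 + 0.0912×11) = 3.284/3.29 = 0.9981 kJ/s.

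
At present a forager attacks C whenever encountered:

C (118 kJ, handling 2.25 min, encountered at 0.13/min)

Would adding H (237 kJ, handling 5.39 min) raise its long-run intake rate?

Intake rate on the current diet: R = (0.13×118) / (1 + 0.13×2.25) = 15.34/1.292 = 11.87 kJ/min.
H: E/h = 237/5.39 = 43.97 kJ/min.
43.97 > 11.87, so adding H raises the average — include it.

Yes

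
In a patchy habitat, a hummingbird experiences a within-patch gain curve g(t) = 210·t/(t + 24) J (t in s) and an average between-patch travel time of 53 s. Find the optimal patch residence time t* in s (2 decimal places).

Optimal t* satisfies g'(t*) = g(t*)/(T + t*).
g'(t) = 210·24/(t + 24)². Setting 210·24/(t+24)² = 210t/[(t+24)(53+t)] gives 24(53+t) = t(t+24), so t² = 24×53 = 1272.
t* = √1272 = 35.67 s.

35.67 s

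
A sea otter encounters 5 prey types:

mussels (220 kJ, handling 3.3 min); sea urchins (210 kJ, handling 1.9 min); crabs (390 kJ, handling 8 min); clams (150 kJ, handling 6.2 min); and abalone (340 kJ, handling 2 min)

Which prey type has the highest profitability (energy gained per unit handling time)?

abalone

In descending order of E/h:
abalone: 340/2 = 170 kJ/min
sea urchins: 210/1.9 = 111 kJ/min
mussels: 220/3.3 = 66.7 kJ/min
crabs: 390/8 = 48.8 kJ/min
clams: 150/6.2 = 24.2 kJ/min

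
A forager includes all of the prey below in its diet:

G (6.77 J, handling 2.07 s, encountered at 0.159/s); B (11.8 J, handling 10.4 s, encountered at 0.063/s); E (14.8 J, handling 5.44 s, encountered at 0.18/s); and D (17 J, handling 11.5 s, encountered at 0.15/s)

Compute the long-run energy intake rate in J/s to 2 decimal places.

Energy encountered per unit search time: 0.159×6.77 + 0.063×11.8 + 0.18×14.8 + 0.15×17 = 7.034 J/s.
Handling time per unit search time: 0.159×2.07 + 0.063×10.4 + 0.18×5.44 + 0.15×11.5 = 3.689.
Rate = 7.034/(1 + 3.689) = 1.5 J/s.

1.50 J/s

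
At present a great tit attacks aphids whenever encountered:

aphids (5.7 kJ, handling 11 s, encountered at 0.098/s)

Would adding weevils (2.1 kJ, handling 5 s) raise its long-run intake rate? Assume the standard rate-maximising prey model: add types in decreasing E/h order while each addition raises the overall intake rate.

Yes

On aphids alone, R = ΣλE/(1+Σλh) = 0.5586/2.078 = 0.2688 kJ/s.
weevils: E/h = 2.1/5 = 0.42 kJ/s.
Since 0.42 > R, including weevils increases the long-run rate.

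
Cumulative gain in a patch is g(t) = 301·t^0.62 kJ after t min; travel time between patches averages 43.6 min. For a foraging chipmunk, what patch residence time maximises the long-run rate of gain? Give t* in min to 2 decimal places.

71.14 min

Optimal t* satisfies g'(t*) = g(t*)/(T + t*).
g'(t) = 0.62·301·t^-0.38. Setting 0.62·301·t^-0.38 = 301·t^0.62/(43.6+t) gives 0.62(43.6+t) = t, so 0.38·t = 0.62×43.6.
t* = 0.62×43.6/0.38 = 71.14 min.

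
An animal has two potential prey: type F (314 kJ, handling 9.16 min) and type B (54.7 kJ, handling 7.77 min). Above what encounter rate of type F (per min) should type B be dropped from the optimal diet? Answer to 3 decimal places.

0.028 per min

At the threshold, the rate on type F alone equals the profitability of type B: λ·314/(1 + λ·9.16) = 54.7/7.77 = 7.04.
Rearranging, λ(314 − 7.04×9.16) = 7.04, so λ = 7.04/249.5 = 0.02821 per min.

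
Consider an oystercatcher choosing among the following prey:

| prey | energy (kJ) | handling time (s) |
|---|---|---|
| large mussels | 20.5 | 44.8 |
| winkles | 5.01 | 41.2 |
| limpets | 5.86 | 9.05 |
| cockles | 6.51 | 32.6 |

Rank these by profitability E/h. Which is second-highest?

large mussels

Profitability E/h (kJ/s): large mussels = 20.5/44.8 = 0.458, winkles = 5.01/41.2 = 0.122, limpets = 5.86/9.05 = 0.648, cockles = 6.51/32.6 = 0.2.
Ranked: limpets > large mussels > cockles > winkles.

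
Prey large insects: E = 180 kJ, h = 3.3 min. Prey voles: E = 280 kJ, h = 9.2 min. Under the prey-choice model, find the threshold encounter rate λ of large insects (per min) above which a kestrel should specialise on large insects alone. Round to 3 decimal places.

Drop voles once their profitability E₂/h₂ falls below the rate achievable on large insects alone: E₂/h₂ = λE₁/(1 + λh₁).
Solve for λ: λE₁h₂ = E₂(1 + λh₁) → λ(E₁h₂ − E₂h₁) = E₂ → λ = E₂/(E₁h₂ − E₂h₁).
λ = 280/(180×9.2 − 280×3.3) = 280/732 = 0.3825 per min.

0.383 per min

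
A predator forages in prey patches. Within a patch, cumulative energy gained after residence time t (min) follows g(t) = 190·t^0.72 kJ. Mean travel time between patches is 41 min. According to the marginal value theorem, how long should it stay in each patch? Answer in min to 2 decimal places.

Maximise g(t)/(T+t): set derivative to zero → g'(t)(T+t) = g(t).
g'(t) = 0.72·190·t^-0.28. Setting 0.72·190·t^-0.28 = 190·t^0.72/(41+t) gives 0.72(41+t) = t, so 0.28·t = 0.72×41.
t* = 0.72×41/0.28 = 105.4 min.

105.43 min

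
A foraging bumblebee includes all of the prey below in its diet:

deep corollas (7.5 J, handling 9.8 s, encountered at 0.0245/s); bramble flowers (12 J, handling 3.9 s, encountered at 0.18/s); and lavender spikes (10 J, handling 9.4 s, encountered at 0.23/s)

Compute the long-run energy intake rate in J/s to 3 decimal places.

Energy encountered per unit search time: 0.0245×7.5 + 0.18×12 + 0.23×10 = 4.644 J/s.
Handling time per unit search time: 0.0245×9.8 + 0.18×3.9 + 0.23×9.4 = 3.104.
Rate = 4.644/(1 + 3.104) = 1.131 J/s.

1.131 J/s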